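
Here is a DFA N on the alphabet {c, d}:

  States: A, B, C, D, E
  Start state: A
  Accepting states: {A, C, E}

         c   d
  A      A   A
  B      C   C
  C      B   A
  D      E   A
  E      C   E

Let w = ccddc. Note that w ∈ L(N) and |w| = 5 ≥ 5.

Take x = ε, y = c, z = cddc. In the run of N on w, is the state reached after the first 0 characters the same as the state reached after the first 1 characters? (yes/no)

yes

Run of N on the first 1 characters of w = c:
  step 0: A  (start)
  step 1: A  (read c: A→A)

After x (step 0): A. After xy (step 1): A.
They match, so y = c drives N around a cycle from A back to itself; pumping y any number of times keeps N in A before reading z, and xyⁱz ∈ L(N) for every i ≥ 0.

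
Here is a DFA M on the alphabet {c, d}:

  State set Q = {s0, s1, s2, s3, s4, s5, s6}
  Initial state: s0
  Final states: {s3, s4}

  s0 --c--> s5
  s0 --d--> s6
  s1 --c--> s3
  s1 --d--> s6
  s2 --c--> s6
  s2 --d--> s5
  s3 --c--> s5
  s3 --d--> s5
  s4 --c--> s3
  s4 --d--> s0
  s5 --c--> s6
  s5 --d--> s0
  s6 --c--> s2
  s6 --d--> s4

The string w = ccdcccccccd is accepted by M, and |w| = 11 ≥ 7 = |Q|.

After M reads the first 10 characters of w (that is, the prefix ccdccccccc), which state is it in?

Run of M on the first 10 characters of w = c c d c c c c c c c:
  step 0: s0  (start)
  step 1: s5  (read c: s0→s5)
  step 2: s6  (read c: s5→s6)
  step 3: s4  (read d: s6→s4)
  step 4: s3  (read c: s4→s3)
  step 5: s5  (read c: s3→s5)
  step 6: s6  (read c: s5→s6)
  step 7: s2  (read c: s6→s2)
  step 8: s6  (read c: s2→s6)
  step 9: s2  (read c: s6→s2)
  step 10: s6  (read c: s2→s6)

After reading 10 characters, M is in state s6.
(This kind of state-tracing is the core of the pumping-lemma construction: with 7 states, pigeonhole forces a repeat within the first 7 steps.)

s6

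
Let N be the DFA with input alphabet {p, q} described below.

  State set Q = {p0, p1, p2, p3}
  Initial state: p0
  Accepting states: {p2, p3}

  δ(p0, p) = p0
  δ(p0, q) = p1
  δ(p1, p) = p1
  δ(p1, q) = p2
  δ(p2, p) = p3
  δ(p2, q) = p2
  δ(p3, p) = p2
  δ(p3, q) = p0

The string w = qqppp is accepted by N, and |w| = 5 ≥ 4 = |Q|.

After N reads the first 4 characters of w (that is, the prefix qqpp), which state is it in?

p2

Run of N on the first 4 characters of w = q q p p:
  step 0: p0  (start)
  step 1: p1  (read q: p0→p1)
  step 2: p2  (read q: p1→p2)
  step 3: p3  (read p: p2→p3)
  step 4: p2  (read p: p3→p2)

After reading 4 characters, N is in state p2.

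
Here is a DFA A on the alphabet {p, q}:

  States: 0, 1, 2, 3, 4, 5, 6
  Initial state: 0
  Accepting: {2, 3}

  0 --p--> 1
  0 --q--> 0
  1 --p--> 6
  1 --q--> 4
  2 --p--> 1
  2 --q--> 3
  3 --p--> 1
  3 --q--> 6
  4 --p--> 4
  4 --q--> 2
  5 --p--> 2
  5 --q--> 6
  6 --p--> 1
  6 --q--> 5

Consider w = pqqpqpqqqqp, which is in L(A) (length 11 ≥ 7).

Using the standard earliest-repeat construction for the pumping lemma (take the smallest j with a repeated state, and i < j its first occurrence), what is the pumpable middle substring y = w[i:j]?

Run of A on w = p q q p q p q q q q p:
  step 0: 0  (start)
  step 1: 1  (read p: 0→1)
  step 2: 4  (read q: 1→4)
  step 3: 2  (read q: 4→2)
  step 4: 1  (read p: 2→1)   ← first repeat (1 seen earlier)
  step 5: 4  (read q: 1→4)
  step 6: 4  (read p: 4→4)
  step 7: 2  (read q: 4→2)
  step 8: 3  (read q: 2→3)
  step 9: 6  (read q: 3→6)
  step 10: 5  (read q: 6→5)
  step 11: 2  (read p: 5→2)

So i = 1, j = 4, giving x = w[0:1] = p, y = w[1:4] = qqp, z = w[4:11] = qpqqqqp.
Check: |xy| = 4 ≤ 7 and |y| = 3 ≥ 1. Reading y takes A from 1 back to 1, so every xyⁱz is accepted.

qqp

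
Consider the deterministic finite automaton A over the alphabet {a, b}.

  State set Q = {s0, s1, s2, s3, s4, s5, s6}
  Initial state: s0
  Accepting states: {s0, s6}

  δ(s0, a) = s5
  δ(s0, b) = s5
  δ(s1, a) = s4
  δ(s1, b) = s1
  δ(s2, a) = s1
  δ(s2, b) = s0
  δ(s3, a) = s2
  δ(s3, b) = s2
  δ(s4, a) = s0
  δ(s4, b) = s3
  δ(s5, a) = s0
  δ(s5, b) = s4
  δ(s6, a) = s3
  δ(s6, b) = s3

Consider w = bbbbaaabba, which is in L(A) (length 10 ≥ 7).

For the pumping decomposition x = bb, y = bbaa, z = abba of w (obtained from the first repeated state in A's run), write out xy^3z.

xy^3z = bb·bbaa·bbaa·bbaa·abba = bbbbaabbaabbaaabba.
Reading y = bbaa takes A from s4 back to s4, so after x·y·y·y the machine is still in s4, and z then leads to the accepting state s0. Hence bbbbaabbaabbaaabba ∈ L(A).

bbbbaabbaabbaaabba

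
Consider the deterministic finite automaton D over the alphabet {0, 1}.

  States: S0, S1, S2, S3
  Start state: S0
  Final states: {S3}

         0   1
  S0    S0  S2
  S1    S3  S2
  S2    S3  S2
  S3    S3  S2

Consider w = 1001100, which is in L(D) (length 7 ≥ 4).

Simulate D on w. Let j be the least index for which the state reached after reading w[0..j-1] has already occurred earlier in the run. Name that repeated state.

Run of D on w = 1 0 0 1 1 0 0:
  step 0: S0  (start)
  step 1: S2  (read 1: S0→S2)
  step 2: S3  (read 0: S2→S3)
  step 3: S3  (read 0: S3→S3)   ← first repeat (S3 seen earlier)
  step 4: S2  (read 1: S3→S2)
  step 5: S2  (read 1: S2→S2)
  step 6: S3  (read 0: S2→S3)
  step 7: S3  (read 0: S3→S3)

The earliest repeat is at step j = 3: D is in S3, which it already visited at step i = 2.
Pumping length from the standard proof: p = 4 (the number of states). The repeated state found above gives |xy| = j ≤ 4 and |y| = j − i ≥ 1.

S3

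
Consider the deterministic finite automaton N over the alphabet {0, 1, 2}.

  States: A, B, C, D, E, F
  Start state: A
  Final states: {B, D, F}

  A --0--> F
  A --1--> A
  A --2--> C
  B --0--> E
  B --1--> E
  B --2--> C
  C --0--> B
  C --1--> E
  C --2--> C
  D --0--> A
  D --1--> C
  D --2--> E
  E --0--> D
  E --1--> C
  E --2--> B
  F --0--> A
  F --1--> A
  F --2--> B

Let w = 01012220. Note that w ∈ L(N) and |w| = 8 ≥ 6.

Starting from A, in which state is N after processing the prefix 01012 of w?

C

Run of N on the first 5 characters of w = 0 1 0 1 2:
  step 0: A  (start)
  step 1: F  (read 0: A→F)
  step 2: A  (read 1: F→A)
  step 3: F  (read 0: A→F)
  step 4: A  (read 1: F→A)
  step 5: C  (read 2: A→C)

After reading 5 characters, N is in state C.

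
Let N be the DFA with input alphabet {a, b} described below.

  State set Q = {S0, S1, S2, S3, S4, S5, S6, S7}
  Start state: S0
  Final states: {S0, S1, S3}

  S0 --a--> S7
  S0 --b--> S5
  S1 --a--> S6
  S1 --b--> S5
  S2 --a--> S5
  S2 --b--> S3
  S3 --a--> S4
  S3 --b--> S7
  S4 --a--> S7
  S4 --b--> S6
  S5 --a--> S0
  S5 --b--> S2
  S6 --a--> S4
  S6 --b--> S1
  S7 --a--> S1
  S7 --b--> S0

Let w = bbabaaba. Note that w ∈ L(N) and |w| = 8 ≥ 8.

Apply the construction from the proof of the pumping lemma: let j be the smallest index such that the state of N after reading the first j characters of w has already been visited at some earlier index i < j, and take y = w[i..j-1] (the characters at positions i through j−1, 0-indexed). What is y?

ba

Run of N on w = b b a b a a b a:
  step 0: S0  (start)
  step 1: S5  (read b: S0→S5)
  step 2: S2  (read b: S5→S2)
  step 3: S5  (read a: S2→S5)   ← first repeat (S5 seen earlier)
  step 4: S2  (read b: S5→S2)
  step 5: S5  (read a: S2→S5)
  step 6: S0  (read a: S5→S0)
  step 7: S5  (read b: S0→S5)
  step 8: S0  (read a: S5→S0)

So i = 1, j = 3, giving x = w[0:1] = b, y = w[1:3] = ba, z = w[3:8] = baaba.
Check: |xy| = 3 ≤ 8 and |y| = 2 ≥ 1. Reading y takes N from S5 back to S5, so every xyⁱz is accepted.
Pumping length from the standard proof: p = 8 (the number of states). The repeated state found above gives |xy| = j ≤ 8 and |y| = j − i ≥ 1.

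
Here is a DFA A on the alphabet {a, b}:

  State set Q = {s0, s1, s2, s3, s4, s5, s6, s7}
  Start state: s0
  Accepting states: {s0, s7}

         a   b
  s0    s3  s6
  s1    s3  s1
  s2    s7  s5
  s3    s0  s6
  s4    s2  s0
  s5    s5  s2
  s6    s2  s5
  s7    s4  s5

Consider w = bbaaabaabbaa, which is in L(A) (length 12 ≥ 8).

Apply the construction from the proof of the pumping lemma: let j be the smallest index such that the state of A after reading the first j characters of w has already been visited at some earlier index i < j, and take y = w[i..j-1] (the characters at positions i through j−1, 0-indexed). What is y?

State sequence: s0 -b-> s6 -b-> s5 -a-> s5 -a-> s5 -a-> s5 -b-> s2 -a-> s7 -a-> s4 -b-> s0 -b-> s6 -a-> s2 -a-> s7
First repeat at step 3: s5 was already visited.

So i = 2, j = 3, giving x = w[0:2] = bb, y = w[2:3] = a, z = w[3:12] = aabaabbaa.
Check: |xy| = 3 ≤ 8 and |y| = 1 ≥ 1. Reading y takes A from s5 back to s5, so every xyⁱz is accepted.
Since A has 8 states, any run of length ≥ 8 visits 8+1 states, so by pigeonhole some state repeats within the first 8 steps — that repeat gives the pumpable loop.

a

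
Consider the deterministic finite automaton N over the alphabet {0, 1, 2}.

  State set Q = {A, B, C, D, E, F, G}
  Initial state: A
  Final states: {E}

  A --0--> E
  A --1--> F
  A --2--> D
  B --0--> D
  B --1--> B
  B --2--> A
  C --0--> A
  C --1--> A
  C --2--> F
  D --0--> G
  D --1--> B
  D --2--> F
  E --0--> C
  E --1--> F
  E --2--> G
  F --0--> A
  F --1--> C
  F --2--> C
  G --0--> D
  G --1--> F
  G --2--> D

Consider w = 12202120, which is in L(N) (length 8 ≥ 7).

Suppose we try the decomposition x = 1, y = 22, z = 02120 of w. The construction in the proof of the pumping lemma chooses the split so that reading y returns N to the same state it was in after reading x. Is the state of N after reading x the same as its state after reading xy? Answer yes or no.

Run of N on the first 3 characters of w = 1 2 2:
  step 0: A  (start)
  step 1: F  (read 1: A→F)
  step 2: C  (read 2: F→C)
  step 3: F  (read 2: C→F)

After x (step 1): F. After xy (step 3): F.
They match, so y = 22 drives N around a cycle from F back to itself; pumping y any number of times keeps N in F before reading z, and xyⁱz ∈ L(N) for every i ≥ 0.

yes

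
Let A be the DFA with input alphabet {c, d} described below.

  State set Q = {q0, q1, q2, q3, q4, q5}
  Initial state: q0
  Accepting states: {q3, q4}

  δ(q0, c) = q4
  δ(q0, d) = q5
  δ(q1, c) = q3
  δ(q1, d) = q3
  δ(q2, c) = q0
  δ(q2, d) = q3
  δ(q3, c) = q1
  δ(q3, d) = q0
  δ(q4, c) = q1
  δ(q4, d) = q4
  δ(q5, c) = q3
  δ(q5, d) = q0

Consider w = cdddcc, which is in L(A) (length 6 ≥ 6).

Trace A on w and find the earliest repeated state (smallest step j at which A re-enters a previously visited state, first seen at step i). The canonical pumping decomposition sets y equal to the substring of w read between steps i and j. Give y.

State sequence: q0 -c-> q4 -d-> q4 -d-> q4 -d-> q4 -c-> q1 -c-> q3
First repeat at step 2: q4 was already visited.

So i = 1, j = 2, giving x = w[0:1] = c, y = w[1:2] = d, z = w[2:6] = ddcc.
Check: |xy| = 2 ≤ 6 and |y| = 1 ≥ 1. Reading y takes A from q4 back to q4, so every xyⁱz is accepted.
Since A has 6 states, any run of length ≥ 6 visits 6+1 states, so by pigeonhole some state repeats within the first 6 steps — that repeat gives the pumpable loop.

d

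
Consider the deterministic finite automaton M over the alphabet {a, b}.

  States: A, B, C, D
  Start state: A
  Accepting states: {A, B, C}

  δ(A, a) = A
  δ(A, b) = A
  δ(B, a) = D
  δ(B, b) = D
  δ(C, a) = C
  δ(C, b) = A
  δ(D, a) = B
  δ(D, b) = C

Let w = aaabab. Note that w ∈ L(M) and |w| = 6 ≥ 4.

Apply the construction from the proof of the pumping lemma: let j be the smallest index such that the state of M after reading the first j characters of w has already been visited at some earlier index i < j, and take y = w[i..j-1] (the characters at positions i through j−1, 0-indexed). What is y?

a

State sequence: A -a-> A -a-> A -a-> A -b-> A -a-> A -b-> A
First repeat at step 1: A was already visited.

So i = 0, j = 1, giving x = w[0:0] = ε, y = w[0:1] = a, z = w[1:6] = aabab.
Check: |xy| = 1 ≤ 4 and |y| = 1 ≥ 1. Reading y takes M from A back to A, so every xyⁱz is accepted.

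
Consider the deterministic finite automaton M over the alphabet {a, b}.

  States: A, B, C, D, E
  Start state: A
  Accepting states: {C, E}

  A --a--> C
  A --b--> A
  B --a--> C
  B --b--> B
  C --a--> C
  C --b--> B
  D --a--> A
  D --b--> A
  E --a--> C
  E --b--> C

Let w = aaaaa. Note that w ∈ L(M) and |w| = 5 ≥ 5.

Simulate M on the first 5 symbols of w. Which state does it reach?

Run of M on the first 5 characters of w = a a a a a:
  step 0: A  (start)
  step 1: C  (read a: A→C)
  step 2: C  (read a: C→C)
  step 3: C  (read a: C→C)
  step 4: C  (read a: C→C)
  step 5: C  (read a: C→C)

After reading 5 characters, M is in state C.

C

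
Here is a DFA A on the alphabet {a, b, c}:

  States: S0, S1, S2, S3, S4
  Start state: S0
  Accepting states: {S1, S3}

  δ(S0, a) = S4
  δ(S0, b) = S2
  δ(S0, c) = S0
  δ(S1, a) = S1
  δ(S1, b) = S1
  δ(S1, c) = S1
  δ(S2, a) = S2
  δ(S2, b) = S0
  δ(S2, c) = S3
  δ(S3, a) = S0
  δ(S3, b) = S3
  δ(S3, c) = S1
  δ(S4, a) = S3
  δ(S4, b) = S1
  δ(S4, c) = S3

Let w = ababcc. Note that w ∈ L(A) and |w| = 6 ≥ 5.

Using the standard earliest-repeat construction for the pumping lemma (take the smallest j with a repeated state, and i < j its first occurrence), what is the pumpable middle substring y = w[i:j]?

Run of A on w = a b a b c c:
  step 0: S0  (start)
  step 1: S4  (read a: S0→S4)
  step 2: S1  (read b: S4→S1)
  step 3: S1  (read a: S1→S1)   ← first repeat (S1 seen earlier)
  step 4: S1  (read b: S1→S1)
  step 5: S1  (read c: S1→S1)
  step 6: S1  (read c: S1→S1)

So i = 2, j = 3, giving x = w[0:2] = ab, y = w[2:3] = a, z = w[3:6] = bcc.
Check: |xy| = 3 ≤ 5 and |y| = 1 ≥ 1. Reading y takes A from S1 back to S1, so every xyⁱz is accepted.
With |Q| = 5, pigeonhole forces a state repeat no later than step 5; the substring read between the first and second visits to that state can be pumped.

a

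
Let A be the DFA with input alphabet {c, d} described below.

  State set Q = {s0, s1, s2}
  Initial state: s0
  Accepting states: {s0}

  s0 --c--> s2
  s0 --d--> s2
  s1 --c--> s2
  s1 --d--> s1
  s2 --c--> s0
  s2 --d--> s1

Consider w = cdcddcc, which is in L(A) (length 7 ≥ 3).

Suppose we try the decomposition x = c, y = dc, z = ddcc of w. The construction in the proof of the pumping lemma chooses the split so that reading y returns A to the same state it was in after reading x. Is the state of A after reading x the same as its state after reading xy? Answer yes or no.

Run of A on the first 3 characters of w = c d c:
  step 0: s0  (start)
  step 1: s2  (read c: s0→s2)
  step 2: s1  (read d: s2→s1)
  step 3: s2  (read c: s1→s2)

After x (step 1): s2. After xy (step 3): s2.
They match, so y = dc drives A around a cycle from s2 back to itself; pumping y any number of times keeps A in s2 before reading z, and xyⁱz ∈ L(A) for every i ≥ 0.

yes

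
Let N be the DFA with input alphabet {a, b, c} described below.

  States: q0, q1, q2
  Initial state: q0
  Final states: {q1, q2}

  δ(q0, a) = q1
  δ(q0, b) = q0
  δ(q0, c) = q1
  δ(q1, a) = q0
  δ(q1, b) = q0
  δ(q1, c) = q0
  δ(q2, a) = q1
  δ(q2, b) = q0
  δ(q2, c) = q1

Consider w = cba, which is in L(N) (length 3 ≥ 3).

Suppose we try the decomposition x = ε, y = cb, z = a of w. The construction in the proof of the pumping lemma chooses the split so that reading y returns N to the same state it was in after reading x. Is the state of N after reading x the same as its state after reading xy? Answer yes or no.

Run of N on the first 2 characters of w = c b:
  step 0: q0  (start)
  step 1: q1  (read c: q0→q1)
  step 2: q0  (read b: q1→q0)

After x (step 0): q0. After xy (step 2): q0.
They match, so y = cb drives N around a cycle from q0 back to itself; pumping y any number of times keeps N in q0 before reading z, and xyⁱz ∈ L(N) for every i ≥ 0.

yes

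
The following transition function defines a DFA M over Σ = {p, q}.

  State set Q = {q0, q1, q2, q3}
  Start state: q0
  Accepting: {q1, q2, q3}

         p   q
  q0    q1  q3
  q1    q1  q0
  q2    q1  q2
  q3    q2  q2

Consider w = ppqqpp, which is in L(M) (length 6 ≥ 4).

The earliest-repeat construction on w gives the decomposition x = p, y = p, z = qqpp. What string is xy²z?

xy^2z = p·p·p·qqpp = pppqqpp.
Reading y = p takes M from q1 back to q1, so after x·y·y the machine is still in q1, and z then leads to the accepting state q1. Hence pppqqpp ∈ L(M).

pppqqpp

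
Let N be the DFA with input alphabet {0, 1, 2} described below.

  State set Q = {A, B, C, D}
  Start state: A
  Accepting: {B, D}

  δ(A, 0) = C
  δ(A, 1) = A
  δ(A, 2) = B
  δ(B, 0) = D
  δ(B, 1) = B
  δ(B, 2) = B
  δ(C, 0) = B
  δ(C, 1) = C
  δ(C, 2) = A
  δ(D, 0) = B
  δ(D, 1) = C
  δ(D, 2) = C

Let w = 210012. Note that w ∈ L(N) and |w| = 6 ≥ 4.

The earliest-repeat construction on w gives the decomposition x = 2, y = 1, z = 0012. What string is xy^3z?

21110012

xy^3z = 2·1·1·1·0012 = 21110012.
Reading y = 1 takes N from B back to B, so after x·y·y·y the machine is still in B, and z then leads to the accepting state B. Hence 21110012 ∈ L(N).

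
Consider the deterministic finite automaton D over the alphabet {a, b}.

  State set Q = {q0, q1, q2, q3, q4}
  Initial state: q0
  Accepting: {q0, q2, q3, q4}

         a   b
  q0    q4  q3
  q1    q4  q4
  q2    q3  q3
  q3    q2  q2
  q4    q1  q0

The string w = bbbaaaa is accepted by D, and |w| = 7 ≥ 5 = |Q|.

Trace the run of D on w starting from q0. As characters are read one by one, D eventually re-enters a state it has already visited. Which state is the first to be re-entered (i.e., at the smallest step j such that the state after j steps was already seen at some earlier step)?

q3

Run of D on w = b b b a a a a:
  step 0: q0  (start)
  step 1: q3  (read b: q0→q3)
  step 2: q2  (read b: q3→q2)
  step 3: q3  (read b: q2→q3)   ← first repeat (q3 seen earlier)
  step 4: q2  (read a: q3→q2)
  step 5: q3  (read a: q2→q3)
  step 6: q2  (read a: q3→q2)
  step 7: q3  (read a: q2→q3)

The earliest repeat is at step j = 3: D is in q3, which it already visited at step i = 1.
Pumping length from the standard proof: p = 5 (the number of states). The repeated state found above gives |xy| = j ≤ 5 and |y| = j − i ≥ 1.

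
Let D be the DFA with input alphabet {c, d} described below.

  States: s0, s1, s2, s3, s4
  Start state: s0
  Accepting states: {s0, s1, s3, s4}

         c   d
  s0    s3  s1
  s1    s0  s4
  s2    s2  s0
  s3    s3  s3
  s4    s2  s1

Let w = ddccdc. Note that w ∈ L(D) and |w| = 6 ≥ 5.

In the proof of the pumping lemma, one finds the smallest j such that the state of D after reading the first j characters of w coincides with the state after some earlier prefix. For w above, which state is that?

s2

Run of D on w = d d c c d c:
  step 0: s0  (start)
  step 1: s1  (read d: s0→s1)
  step 2: s4  (read d: s1→s4)
  step 3: s2  (read c: s4→s2)
  step 4: s2  (read c: s2→s2)   ← first repeat (s2 seen earlier)
  step 5: s0  (read d: s2→s0)
  step 6: s3  (read c: s0→s3)

The earliest repeat is at step j = 4: D is in s2, which it already visited at step i = 3.
Since D has 5 states, any run of length ≥ 5 visits 5+1 states, so by pigeonhole some state repeats within the first 5 steps — that repeat gives the pumpable loop.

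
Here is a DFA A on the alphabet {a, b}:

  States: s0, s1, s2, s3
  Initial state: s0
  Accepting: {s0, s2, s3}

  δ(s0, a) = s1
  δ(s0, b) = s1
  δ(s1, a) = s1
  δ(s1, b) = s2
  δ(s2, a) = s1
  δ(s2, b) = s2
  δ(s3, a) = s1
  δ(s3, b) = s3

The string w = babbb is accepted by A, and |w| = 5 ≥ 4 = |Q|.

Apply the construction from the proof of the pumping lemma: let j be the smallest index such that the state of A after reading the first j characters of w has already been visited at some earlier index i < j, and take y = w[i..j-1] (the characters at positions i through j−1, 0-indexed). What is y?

State sequence: s0 -b-> s1 -a-> s1 -b-> s2 -b-> s2 -b-> s2
First repeat at step 2: s1 was already visited.

So i = 1, j = 2, giving x = w[0:1] = b, y = w[1:2] = a, z = w[2:5] = bbb.
Check: |xy| = 2 ≤ 4 and |y| = 1 ≥ 1. Reading y takes A from s1 back to s1, so every xyⁱz is accepted.

a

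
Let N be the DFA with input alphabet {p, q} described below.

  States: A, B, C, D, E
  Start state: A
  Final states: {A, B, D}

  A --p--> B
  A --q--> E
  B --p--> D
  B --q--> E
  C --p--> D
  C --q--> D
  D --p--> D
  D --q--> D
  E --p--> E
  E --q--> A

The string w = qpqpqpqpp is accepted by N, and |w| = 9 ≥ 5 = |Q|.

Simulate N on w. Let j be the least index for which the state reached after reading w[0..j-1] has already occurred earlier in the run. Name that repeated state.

E

State sequence: A -q-> E -p-> E -q-> A -p-> B -q-> E -p-> E -q-> A -p-> B -p-> D
First repeat at step 2: E was already visited.

The earliest repeat is at step j = 2: N is in E, which it already visited at step i = 1.
Since N has 5 states, any run of length ≥ 5 visits 5+1 states, so by pigeonhole some state repeats within the first 5 steps — that repeat gives the pumpable loop.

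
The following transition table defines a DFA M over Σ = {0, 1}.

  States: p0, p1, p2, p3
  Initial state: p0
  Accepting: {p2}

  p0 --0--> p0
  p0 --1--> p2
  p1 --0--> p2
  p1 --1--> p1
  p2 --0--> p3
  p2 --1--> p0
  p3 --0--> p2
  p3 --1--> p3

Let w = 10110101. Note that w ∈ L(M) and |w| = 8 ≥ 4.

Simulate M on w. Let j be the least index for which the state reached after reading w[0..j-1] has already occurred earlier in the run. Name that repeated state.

p3

Run of M on w = 1 0 1 1 0 1 0 1:
  step 0: p0  (start)
  step 1: p2  (read 1: p0→p2)
  step 2: p3  (read 0: p2→p3)
  step 3: p3  (read 1: p3→p3)   ← first repeat (p3 seen earlier)
  step 4: p3  (read 1: p3→p3)
  step 5: p2  (read 0: p3→p2)
  step 6: p0  (read 1: p2→p0)
  step 7: p0  (read 0: p0→p0)
  step 8: p2  (read 1: p0→p2)

The earliest repeat is at step j = 3: M is in p3, which it already visited at step i = 2.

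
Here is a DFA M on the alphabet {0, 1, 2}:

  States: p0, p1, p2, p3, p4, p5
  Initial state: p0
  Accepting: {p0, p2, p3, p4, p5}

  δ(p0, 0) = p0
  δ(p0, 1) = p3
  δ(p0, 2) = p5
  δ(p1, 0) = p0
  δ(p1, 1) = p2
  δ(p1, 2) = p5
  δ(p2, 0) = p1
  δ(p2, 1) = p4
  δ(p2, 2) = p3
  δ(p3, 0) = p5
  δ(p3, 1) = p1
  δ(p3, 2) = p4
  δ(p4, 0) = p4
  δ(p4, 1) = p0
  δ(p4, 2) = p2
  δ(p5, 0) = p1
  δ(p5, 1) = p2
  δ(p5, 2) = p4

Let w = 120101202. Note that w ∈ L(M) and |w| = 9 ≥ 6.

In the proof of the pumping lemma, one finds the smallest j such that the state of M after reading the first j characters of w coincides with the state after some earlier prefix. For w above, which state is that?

State sequence: p0 -1-> p3 -2-> p4 -0-> p4 -1-> p0 -0-> p0 -1-> p3 -2-> p4 -0-> p4 -2-> p2
First repeat at step 3: p4 was already visited.

The earliest repeat is at step j = 3: M is in p4, which it already visited at step i = 2.
With |Q| = 6, pigeonhole forces a state repeat no later than step 6; the substring read between the first and second visits to that state can be pumped.

p4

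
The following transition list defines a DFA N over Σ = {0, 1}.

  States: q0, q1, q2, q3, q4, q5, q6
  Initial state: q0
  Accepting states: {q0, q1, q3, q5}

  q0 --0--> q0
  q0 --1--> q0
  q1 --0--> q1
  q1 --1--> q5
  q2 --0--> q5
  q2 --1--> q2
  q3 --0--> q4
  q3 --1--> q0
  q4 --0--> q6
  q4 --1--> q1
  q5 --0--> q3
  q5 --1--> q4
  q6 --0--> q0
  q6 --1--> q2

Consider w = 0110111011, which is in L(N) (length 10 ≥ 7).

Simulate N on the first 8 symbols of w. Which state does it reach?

q0

Run of N on the first 8 characters of w = 0 1 1 0 1 1 1 0:
  step 0: q0  (start)
  step 1: q0  (read 0: q0→q0)
  step 2: q0  (read 1: q0→q0)
  step 3: q0  (read 1: q0→q0)
  step 4: q0  (read 0: q0→q0)
  step 5: q0  (read 1: q0→q0)
  step 6: q0  (read 1: q0→q0)
  step 7: q0  (read 1: q0→q0)
  step 8: q0  (read 0: q0→q0)

After reading 8 characters, N is in state q0.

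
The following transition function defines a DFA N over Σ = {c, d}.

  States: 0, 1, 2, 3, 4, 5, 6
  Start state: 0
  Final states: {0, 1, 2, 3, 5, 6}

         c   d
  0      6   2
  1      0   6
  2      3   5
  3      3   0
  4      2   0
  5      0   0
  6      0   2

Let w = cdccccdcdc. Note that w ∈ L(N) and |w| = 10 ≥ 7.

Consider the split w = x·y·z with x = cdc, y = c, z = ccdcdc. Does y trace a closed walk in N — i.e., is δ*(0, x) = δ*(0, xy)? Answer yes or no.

yes

State sequence: 0 -c-> 6 -d-> 2 -c-> 3 -c-> 3

After x (step 3): 3. After xy (step 4): 3.
They match, so y = c drives N around a cycle from 3 back to itself; pumping y any number of times keeps N in 3 before reading z, and xyⁱz ∈ L(N) for every i ≥ 0.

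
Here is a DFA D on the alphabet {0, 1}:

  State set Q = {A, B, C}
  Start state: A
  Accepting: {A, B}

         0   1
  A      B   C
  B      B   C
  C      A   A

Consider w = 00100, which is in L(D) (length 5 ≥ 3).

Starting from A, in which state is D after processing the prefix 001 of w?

C

State sequence: A -0-> B -0-> B -1-> C

After reading 3 characters, D is in state C.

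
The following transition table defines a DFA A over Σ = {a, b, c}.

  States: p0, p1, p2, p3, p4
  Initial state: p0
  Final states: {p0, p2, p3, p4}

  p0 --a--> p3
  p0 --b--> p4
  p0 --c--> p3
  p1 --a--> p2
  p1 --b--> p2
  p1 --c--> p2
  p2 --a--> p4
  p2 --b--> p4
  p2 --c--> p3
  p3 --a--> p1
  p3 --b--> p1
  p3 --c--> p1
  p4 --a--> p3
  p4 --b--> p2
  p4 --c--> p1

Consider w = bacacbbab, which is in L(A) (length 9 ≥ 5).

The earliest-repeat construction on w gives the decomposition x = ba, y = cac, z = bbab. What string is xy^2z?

bacaccacbbab

xy^2z = ba·cac·cac·bbab = bacaccacbbab.
Reading y = cac takes A from p3 back to p3, so after x·y·y the machine is still in p3, and z then leads to the accepting state p2. Hence bacaccacbbab ∈ L(A).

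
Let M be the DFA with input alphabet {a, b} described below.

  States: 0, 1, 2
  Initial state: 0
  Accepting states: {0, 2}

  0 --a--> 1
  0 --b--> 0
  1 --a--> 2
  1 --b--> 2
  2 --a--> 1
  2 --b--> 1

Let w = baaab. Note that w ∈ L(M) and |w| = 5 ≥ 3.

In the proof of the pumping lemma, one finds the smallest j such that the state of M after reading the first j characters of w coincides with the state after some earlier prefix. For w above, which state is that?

0

State sequence: 0 -b-> 0 -a-> 1 -a-> 2 -a-> 1 -b-> 2
First repeat at step 1: 0 was already visited.

The earliest repeat is at step j = 1: M is in 0, which it already visited at step i = 0.
The DFA has 3 states, so the proof of the pumping lemma guarantees a repeated state among the first 3+1 visited; the segment between the two visits is the pumpable y.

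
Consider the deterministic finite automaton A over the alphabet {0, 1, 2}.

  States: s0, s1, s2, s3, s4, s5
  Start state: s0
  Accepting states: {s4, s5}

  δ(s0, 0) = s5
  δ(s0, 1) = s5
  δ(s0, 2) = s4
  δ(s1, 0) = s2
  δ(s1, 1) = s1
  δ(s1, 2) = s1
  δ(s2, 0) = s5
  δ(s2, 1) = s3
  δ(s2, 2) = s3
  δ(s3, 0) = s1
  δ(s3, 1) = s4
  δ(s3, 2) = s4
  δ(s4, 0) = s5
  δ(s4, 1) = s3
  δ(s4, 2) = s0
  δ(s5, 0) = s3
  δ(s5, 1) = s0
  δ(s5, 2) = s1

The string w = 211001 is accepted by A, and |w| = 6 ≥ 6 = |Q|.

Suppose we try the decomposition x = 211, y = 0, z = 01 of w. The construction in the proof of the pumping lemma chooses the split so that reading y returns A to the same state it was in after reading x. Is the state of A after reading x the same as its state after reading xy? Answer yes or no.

State sequence: s0 -2-> s4 -1-> s3 -1-> s4 -0-> s5

After x (step 3): s4. After xy (step 4): s5.
They differ (s4 ≠ s5), so y is not a cycle from the state after x; this split is not the one the pumping-lemma construction produces, and pumping y need not keep the string in L(A).

no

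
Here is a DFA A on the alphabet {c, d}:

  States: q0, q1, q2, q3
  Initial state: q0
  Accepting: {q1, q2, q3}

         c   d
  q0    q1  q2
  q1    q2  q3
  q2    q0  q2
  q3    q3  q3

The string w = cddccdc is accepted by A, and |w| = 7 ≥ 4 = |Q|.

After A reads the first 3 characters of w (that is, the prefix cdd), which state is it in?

q3

State sequence: q0 -c-> q1 -d-> q3 -d-> q3

After reading 3 characters, A is in state q3.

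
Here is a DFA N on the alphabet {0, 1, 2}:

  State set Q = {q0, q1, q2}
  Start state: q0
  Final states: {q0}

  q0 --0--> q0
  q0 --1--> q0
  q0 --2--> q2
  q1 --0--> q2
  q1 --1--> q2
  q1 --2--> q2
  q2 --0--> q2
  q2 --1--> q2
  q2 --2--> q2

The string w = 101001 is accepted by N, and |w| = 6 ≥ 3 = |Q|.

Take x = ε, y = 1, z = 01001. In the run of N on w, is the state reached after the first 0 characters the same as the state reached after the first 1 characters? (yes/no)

State sequence: q0 -1-> q0

After x (step 0): q0. After xy (step 1): q0.
They match, so y = 1 drives N around a cycle from q0 back to itself; pumping y any number of times keeps N in q0 before reading z, and xyⁱz ∈ L(N) for every i ≥ 0.

yes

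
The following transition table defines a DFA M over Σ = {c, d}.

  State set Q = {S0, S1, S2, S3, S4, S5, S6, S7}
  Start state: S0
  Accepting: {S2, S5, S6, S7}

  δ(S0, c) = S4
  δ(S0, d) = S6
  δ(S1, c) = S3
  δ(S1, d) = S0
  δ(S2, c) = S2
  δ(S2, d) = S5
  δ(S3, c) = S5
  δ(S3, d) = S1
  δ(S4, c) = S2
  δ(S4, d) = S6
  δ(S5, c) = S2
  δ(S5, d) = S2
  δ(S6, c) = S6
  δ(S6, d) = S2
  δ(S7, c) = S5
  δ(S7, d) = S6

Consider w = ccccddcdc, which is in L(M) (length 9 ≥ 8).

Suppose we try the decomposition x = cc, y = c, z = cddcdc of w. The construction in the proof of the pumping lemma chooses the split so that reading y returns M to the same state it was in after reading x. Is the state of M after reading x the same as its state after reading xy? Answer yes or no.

yes

State sequence: S0 -c-> S4 -c-> S2 -c-> S2

After x (step 2): S2. After xy (step 3): S2.
They match, so y = c drives M around a cycle from S2 back to itself; pumping y any number of times keeps M in S2 before reading z, and xyⁱz ∈ L(M) for every i ≥ 0.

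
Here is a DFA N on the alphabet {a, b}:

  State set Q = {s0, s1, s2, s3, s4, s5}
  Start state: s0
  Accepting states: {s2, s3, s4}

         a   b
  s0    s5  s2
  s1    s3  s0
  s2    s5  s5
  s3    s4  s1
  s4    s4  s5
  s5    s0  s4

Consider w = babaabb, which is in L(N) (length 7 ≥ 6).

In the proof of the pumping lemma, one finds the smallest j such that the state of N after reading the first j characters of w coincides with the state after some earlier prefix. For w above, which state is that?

s4

Run of N on w = b a b a a b b:
  step 0: s0  (start)
  step 1: s2  (read b: s0→s2)
  step 2: s5  (read a: s2→s5)
  step 3: s4  (read b: s5→s4)
  step 4: s4  (read a: s4→s4)   ← first repeat (s4 seen earlier)
  step 5: s4  (read a: s4→s4)
  step 6: s5  (read b: s4→s5)
  step 7: s4  (read b: s5→s4)

The earliest repeat is at step j = 4: N is in s4, which it already visited at step i = 3.
Pumping length from the standard proof: p = 6 (the number of states). The repeated state found above gives |xy| = j ≤ 6 and |y| = j − i ≥ 1.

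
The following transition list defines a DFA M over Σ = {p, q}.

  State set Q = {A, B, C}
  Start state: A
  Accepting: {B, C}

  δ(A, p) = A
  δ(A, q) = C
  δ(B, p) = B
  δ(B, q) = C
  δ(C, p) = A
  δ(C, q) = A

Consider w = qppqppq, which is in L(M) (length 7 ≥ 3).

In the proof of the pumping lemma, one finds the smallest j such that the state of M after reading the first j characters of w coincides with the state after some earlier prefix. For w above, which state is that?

A

State sequence: A -q-> C -p-> A -p-> A -q-> C -p-> A -p-> A -q-> C
First repeat at step 2: A was already visited.

The earliest repeat is at step j = 2: M is in A, which it already visited at step i = 0.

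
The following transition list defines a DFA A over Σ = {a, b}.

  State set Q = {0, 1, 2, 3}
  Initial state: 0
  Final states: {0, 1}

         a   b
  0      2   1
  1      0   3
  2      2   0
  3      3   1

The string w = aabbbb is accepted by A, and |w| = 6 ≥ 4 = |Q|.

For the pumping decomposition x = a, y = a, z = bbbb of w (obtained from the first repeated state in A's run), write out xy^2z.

xy^2z = a·a·a·bbbb = aaabbbb.
Reading y = a takes A from 2 back to 2, so after x·y·y the machine is still in 2, and z then leads to the accepting state 1. Hence aaabbbb ∈ L(A).

aaabbbb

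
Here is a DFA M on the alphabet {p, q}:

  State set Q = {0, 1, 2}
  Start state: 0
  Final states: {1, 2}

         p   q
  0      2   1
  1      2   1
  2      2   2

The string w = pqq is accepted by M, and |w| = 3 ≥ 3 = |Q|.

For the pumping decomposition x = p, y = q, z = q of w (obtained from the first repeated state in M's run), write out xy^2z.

xy^2z = p·q·q·q = pqqq.
Reading y = q takes M from 2 back to 2, so after x·y·y the machine is still in 2, and z then leads to the accepting state 2. Hence pqqq ∈ L(M).

pqqq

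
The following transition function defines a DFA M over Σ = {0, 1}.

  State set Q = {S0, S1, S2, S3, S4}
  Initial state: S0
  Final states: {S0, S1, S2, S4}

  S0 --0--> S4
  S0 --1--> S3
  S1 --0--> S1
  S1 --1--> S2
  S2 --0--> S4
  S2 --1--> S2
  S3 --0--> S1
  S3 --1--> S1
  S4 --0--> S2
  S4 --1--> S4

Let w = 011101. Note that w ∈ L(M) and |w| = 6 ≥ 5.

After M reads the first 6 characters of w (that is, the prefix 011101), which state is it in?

S2

Run of M on the first 6 characters of w = 0 1 1 1 0 1:
  step 0: S0  (start)
  step 1: S4  (read 0: S0→S4)
  step 2: S4  (read 1: S4→S4)
  step 3: S4  (read 1: S4→S4)
  step 4: S4  (read 1: S4→S4)
  step 5: S2  (read 0: S4→S2)
  step 6: S2  (read 1: S2→S2)

After reading 6 characters, M is in state S2.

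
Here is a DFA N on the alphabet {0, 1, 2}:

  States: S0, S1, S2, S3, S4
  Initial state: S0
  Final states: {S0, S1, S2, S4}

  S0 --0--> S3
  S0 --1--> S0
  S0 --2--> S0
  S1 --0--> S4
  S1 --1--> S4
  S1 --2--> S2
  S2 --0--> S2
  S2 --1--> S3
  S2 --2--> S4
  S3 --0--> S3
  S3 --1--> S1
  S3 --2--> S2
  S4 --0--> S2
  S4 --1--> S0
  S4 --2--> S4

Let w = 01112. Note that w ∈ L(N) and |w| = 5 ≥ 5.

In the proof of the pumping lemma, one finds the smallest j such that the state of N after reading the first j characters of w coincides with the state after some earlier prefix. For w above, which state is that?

State sequence: S0 -0-> S3 -1-> S1 -1-> S4 -1-> S0 -2-> S0
First repeat at step 4: S0 was already visited.

The earliest repeat is at step j = 4: N is in S0, which it already visited at step i = 0.

S0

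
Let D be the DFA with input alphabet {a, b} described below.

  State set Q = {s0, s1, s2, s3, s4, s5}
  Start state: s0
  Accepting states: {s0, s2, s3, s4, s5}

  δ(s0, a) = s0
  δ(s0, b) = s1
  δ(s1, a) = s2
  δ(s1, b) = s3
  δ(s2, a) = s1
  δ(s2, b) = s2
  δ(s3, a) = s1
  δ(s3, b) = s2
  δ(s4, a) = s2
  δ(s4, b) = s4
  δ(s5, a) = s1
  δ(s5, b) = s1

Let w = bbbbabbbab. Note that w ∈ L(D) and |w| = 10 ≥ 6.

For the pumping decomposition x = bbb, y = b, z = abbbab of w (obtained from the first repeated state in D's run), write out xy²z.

bbbbbabbbab

xy^2z = bbb·b·b·abbbab = bbbbbabbbab.
Reading y = b takes D from s2 back to s2, so after x·y·y the machine is still in s2, and z then leads to the accepting state s3. Hence bbbbbabbbab ∈ L(D).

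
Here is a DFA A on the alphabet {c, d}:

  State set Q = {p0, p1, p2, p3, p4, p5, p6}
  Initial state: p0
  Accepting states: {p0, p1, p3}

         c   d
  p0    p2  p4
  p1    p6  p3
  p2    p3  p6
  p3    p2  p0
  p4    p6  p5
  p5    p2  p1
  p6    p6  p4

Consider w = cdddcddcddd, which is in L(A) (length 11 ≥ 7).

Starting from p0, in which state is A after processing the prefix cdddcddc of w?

Run of A on the first 8 characters of w = c d d d c d d c:
  step 0: p0  (start)
  step 1: p2  (read c: p0→p2)
  step 2: p6  (read d: p2→p6)
  step 3: p4  (read d: p6→p4)
  step 4: p5  (read d: p4→p5)
  step 5: p2  (read c: p5→p2)
  step 6: p6  (read d: p2→p6)
  step 7: p4  (read d: p6→p4)
  step 8: p6  (read c: p4→p6)

After reading 8 characters, A is in state p6.

p6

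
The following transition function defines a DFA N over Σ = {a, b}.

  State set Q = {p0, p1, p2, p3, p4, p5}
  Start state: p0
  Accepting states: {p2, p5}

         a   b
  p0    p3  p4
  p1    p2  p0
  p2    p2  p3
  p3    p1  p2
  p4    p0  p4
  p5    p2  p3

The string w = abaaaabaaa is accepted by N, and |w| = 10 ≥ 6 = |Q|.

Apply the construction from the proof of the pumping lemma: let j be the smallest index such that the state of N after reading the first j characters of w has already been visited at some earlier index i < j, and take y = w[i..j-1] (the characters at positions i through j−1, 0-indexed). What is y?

Run of N on w = a b a a a a b a a a:
  step 0: p0  (start)
  step 1: p3  (read a: p0→p3)
  step 2: p2  (read b: p3→p2)
  step 3: p2  (read a: p2→p2)   ← first repeat (p2 seen earlier)
  step 4: p2  (read a: p2→p2)
  step 5: p2  (read a: p2→p2)
  step 6: p2  (read a: p2→p2)
  step 7: p3  (read b: p2→p3)
  step 8: p1  (read a: p3→p1)
  step 9: p2  (read a: p1→p2)
  step 10: p2  (read a: p2→p2)

So i = 2, j = 3, giving x = w[0:2] = ab, y = w[2:3] = a, z = w[3:10] = aaabaaa.
Check: |xy| = 3 ≤ 6 and |y| = 1 ≥ 1. Reading y takes N from p2 back to p2, so every xyⁱz is accepted.

a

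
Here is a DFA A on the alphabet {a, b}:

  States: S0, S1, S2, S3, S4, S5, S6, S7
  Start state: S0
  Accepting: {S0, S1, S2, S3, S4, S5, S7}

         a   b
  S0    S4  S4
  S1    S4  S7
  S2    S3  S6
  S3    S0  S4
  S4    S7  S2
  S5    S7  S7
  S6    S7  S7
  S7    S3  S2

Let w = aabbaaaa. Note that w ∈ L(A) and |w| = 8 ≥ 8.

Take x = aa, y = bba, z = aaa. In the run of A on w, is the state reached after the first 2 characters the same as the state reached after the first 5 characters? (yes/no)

Run of A on the first 5 characters of w = a a b b a:
  step 0: S0  (start)
  step 1: S4  (read a: S0→S4)
  step 2: S7  (read a: S4→S7)
  step 3: S2  (read b: S7→S2)
  step 4: S6  (read b: S2→S6)
  step 5: S7  (read a: S6→S7)

After x (step 2): S7. After xy (step 5): S7.
They match, so y = bba drives A around a cycle from S7 back to itself; pumping y any number of times keeps A in S7 before reading z, and xyⁱz ∈ L(A) for every i ≥ 0.

yes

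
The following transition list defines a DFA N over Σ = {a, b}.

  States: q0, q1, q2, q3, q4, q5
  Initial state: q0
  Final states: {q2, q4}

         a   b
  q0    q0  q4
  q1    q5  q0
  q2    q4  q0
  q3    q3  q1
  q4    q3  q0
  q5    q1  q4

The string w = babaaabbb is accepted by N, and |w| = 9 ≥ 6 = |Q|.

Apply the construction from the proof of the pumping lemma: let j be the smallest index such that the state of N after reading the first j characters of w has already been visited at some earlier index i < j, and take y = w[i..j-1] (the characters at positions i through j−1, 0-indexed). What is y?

aa

State sequence: q0 -b-> q4 -a-> q3 -b-> q1 -a-> q5 -a-> q1 -a-> q5 -b-> q4 -b-> q0 -b-> q4
First repeat at step 5: q1 was already visited.

So i = 3, j = 5, giving x = w[0:3] = bab, y = w[3:5] = aa, z = w[5:9] = abbb.
Check: |xy| = 5 ≤ 6 and |y| = 2 ≥ 1. Reading y takes N from q1 back to q1, so every xyⁱz is accepted.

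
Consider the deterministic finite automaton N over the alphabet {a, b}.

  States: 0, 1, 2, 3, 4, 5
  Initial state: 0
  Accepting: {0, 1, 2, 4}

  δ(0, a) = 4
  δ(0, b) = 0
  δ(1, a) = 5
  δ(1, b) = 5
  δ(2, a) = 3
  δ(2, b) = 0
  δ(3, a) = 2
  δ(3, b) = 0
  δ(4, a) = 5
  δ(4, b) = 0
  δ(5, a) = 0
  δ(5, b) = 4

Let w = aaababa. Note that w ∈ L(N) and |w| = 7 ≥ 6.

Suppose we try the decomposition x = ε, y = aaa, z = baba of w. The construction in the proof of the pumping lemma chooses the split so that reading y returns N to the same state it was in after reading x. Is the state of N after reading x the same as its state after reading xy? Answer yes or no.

yes

Run of N on the first 3 characters of w = a a a:
  step 0: 0  (start)
  step 1: 4  (read a: 0→4)
  step 2: 5  (read a: 4→5)
  step 3: 0  (read a: 5→0)

After x (step 0): 0. After xy (step 3): 0.
They match, so y = aaa drives N around a cycle from 0 back to itself; pumping y any number of times keeps N in 0 before reading z, and xyⁱz ∈ L(N) for every i ≥ 0.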